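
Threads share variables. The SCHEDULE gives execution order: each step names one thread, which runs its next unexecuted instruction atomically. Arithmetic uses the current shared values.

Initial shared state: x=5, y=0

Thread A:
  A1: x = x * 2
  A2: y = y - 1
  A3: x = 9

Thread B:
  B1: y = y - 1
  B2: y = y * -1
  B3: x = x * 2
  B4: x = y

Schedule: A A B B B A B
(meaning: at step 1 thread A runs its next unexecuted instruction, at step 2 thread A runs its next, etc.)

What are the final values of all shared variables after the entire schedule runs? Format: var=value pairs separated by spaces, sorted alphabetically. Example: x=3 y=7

Step 1: thread A executes A1 (x = x * 2). Shared: x=10 y=0. PCs: A@1 B@0
Step 2: thread A executes A2 (y = y - 1). Shared: x=10 y=-1. PCs: A@2 B@0
Step 3: thread B executes B1 (y = y - 1). Shared: x=10 y=-2. PCs: A@2 B@1
Step 4: thread B executes B2 (y = y * -1). Shared: x=10 y=2. PCs: A@2 B@2
Step 5: thread B executes B3 (x = x * 2). Shared: x=20 y=2. PCs: A@2 B@3
Step 6: thread A executes A3 (x = 9). Shared: x=9 y=2. PCs: A@3 B@3
Step 7: thread B executes B4 (x = y). Shared: x=2 y=2. PCs: A@3 B@4

Answer: x=2 y=2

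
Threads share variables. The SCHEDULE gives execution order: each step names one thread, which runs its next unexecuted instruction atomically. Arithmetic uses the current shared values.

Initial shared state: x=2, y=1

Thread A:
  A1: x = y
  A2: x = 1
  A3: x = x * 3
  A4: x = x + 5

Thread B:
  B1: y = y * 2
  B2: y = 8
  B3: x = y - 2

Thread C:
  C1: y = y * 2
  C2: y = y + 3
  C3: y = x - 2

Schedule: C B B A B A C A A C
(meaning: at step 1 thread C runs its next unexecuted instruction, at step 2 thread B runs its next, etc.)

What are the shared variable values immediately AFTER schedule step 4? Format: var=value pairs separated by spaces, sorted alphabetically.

Step 1: thread C executes C1 (y = y * 2). Shared: x=2 y=2. PCs: A@0 B@0 C@1
Step 2: thread B executes B1 (y = y * 2). Shared: x=2 y=4. PCs: A@0 B@1 C@1
Step 3: thread B executes B2 (y = 8). Shared: x=2 y=8. PCs: A@0 B@2 C@1
Step 4: thread A executes A1 (x = y). Shared: x=8 y=8. PCs: A@1 B@2 C@1

Answer: x=8 y=8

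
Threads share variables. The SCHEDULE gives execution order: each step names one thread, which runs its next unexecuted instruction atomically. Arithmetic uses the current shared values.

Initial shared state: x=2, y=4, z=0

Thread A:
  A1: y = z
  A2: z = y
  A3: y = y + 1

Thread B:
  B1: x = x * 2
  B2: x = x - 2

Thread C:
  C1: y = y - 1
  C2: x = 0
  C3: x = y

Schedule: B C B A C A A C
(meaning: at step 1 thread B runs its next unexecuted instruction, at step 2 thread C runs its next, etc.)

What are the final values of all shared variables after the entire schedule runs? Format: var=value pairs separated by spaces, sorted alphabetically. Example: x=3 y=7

Answer: x=1 y=1 z=0

Derivation:
Step 1: thread B executes B1 (x = x * 2). Shared: x=4 y=4 z=0. PCs: A@0 B@1 C@0
Step 2: thread C executes C1 (y = y - 1). Shared: x=4 y=3 z=0. PCs: A@0 B@1 C@1
Step 3: thread B executes B2 (x = x - 2). Shared: x=2 y=3 z=0. PCs: A@0 B@2 C@1
Step 4: thread A executes A1 (y = z). Shared: x=2 y=0 z=0. PCs: A@1 B@2 C@1
Step 5: thread C executes C2 (x = 0). Shared: x=0 y=0 z=0. PCs: A@1 B@2 C@2
Step 6: thread A executes A2 (z = y). Shared: x=0 y=0 z=0. PCs: A@2 B@2 C@2
Step 7: thread A executes A3 (y = y + 1). Shared: x=0 y=1 z=0. PCs: A@3 B@2 C@2
Step 8: thread C executes C3 (x = y). Shared: x=1 y=1 z=0. PCs: A@3 B@2 C@3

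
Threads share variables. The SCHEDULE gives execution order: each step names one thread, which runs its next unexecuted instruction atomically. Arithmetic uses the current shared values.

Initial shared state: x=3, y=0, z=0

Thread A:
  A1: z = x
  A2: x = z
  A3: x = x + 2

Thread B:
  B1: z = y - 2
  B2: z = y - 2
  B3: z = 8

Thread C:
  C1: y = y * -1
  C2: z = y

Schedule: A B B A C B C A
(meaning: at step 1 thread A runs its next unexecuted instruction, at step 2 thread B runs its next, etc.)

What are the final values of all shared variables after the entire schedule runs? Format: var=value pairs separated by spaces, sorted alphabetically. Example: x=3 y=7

Step 1: thread A executes A1 (z = x). Shared: x=3 y=0 z=3. PCs: A@1 B@0 C@0
Step 2: thread B executes B1 (z = y - 2). Shared: x=3 y=0 z=-2. PCs: A@1 B@1 C@0
Step 3: thread B executes B2 (z = y - 2). Shared: x=3 y=0 z=-2. PCs: A@1 B@2 C@0
Step 4: thread A executes A2 (x = z). Shared: x=-2 y=0 z=-2. PCs: A@2 B@2 C@0
Step 5: thread C executes C1 (y = y * -1). Shared: x=-2 y=0 z=-2. PCs: A@2 B@2 C@1
Step 6: thread B executes B3 (z = 8). Shared: x=-2 y=0 z=8. PCs: A@2 B@3 C@1
Step 7: thread C executes C2 (z = y). Shared: x=-2 y=0 z=0. PCs: A@2 B@3 C@2
Step 8: thread A executes A3 (x = x + 2). Shared: x=0 y=0 z=0. PCs: A@3 B@3 C@2

Answer: x=0 y=0 z=0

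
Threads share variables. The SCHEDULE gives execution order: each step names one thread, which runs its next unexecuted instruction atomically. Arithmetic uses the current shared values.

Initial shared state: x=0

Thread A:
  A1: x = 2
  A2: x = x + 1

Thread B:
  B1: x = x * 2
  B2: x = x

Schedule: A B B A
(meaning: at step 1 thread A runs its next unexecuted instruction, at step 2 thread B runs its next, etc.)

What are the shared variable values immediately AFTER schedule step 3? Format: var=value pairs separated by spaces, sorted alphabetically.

Answer: x=4

Derivation:
Step 1: thread A executes A1 (x = 2). Shared: x=2. PCs: A@1 B@0
Step 2: thread B executes B1 (x = x * 2). Shared: x=4. PCs: A@1 B@1
Step 3: thread B executes B2 (x = x). Shared: x=4. PCs: A@1 B@2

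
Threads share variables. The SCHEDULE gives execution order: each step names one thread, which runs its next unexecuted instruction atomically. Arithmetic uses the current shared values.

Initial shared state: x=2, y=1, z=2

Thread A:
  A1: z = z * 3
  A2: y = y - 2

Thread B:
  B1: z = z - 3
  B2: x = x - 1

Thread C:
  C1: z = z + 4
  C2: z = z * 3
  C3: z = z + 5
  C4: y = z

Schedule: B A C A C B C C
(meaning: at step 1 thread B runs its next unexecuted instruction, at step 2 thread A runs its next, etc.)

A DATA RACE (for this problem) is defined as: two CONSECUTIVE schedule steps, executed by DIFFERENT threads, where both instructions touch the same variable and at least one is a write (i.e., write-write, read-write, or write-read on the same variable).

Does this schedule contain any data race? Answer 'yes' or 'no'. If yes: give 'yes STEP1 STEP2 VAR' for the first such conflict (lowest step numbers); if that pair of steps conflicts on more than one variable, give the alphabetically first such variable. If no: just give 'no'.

Steps 1,2: B(z = z - 3) vs A(z = z * 3). RACE on z (W-W).
Steps 2,3: A(z = z * 3) vs C(z = z + 4). RACE on z (W-W).
Steps 3,4: C(r=z,w=z) vs A(r=y,w=y). No conflict.
Steps 4,5: A(r=y,w=y) vs C(r=z,w=z). No conflict.
Steps 5,6: C(r=z,w=z) vs B(r=x,w=x). No conflict.
Steps 6,7: B(r=x,w=x) vs C(r=z,w=z). No conflict.
Steps 7,8: same thread (C). No race.
First conflict at steps 1,2.

Answer: yes 1 2 z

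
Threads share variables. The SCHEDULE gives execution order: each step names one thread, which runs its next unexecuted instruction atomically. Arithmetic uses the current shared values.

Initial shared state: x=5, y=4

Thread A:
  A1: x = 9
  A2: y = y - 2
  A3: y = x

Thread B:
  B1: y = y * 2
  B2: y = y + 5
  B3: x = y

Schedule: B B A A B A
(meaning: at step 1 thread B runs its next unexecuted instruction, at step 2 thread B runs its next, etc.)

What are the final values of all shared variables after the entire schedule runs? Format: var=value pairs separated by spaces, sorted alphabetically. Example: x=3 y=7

Step 1: thread B executes B1 (y = y * 2). Shared: x=5 y=8. PCs: A@0 B@1
Step 2: thread B executes B2 (y = y + 5). Shared: x=5 y=13. PCs: A@0 B@2
Step 3: thread A executes A1 (x = 9). Shared: x=9 y=13. PCs: A@1 B@2
Step 4: thread A executes A2 (y = y - 2). Shared: x=9 y=11. PCs: A@2 B@2
Step 5: thread B executes B3 (x = y). Shared: x=11 y=11. PCs: A@2 B@3
Step 6: thread A executes A3 (y = x). Shared: x=11 y=11. PCs: A@3 B@3

Answer: x=11 y=11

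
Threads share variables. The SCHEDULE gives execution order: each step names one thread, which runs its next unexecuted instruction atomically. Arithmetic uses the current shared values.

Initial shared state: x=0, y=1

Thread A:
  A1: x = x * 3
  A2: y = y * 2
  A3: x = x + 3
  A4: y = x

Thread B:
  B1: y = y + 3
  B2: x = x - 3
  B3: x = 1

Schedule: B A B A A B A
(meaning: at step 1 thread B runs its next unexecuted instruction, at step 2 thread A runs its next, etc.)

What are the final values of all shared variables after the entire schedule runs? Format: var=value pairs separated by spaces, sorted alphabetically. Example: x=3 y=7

Answer: x=1 y=1

Derivation:
Step 1: thread B executes B1 (y = y + 3). Shared: x=0 y=4. PCs: A@0 B@1
Step 2: thread A executes A1 (x = x * 3). Shared: x=0 y=4. PCs: A@1 B@1
Step 3: thread B executes B2 (x = x - 3). Shared: x=-3 y=4. PCs: A@1 B@2
Step 4: thread A executes A2 (y = y * 2). Shared: x=-3 y=8. PCs: A@2 B@2
Step 5: thread A executes A3 (x = x + 3). Shared: x=0 y=8. PCs: A@3 B@2
Step 6: thread B executes B3 (x = 1). Shared: x=1 y=8. PCs: A@3 B@3
Step 7: thread A executes A4 (y = x). Shared: x=1 y=1. PCs: A@4 B@3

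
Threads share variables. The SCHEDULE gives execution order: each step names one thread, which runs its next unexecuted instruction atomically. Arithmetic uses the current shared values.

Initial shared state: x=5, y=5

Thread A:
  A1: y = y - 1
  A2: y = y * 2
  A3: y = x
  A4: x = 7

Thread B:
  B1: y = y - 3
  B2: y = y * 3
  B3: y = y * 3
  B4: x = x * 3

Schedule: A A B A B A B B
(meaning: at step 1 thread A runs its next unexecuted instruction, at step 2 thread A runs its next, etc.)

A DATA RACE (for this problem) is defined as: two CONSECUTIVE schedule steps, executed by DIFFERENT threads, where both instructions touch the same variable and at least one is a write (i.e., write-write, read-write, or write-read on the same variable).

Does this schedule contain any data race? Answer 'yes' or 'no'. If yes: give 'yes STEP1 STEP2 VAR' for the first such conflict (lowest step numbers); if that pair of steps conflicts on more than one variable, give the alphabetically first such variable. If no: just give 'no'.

Answer: yes 2 3 y

Derivation:
Steps 1,2: same thread (A). No race.
Steps 2,3: A(y = y * 2) vs B(y = y - 3). RACE on y (W-W).
Steps 3,4: B(y = y - 3) vs A(y = x). RACE on y (W-W).
Steps 4,5: A(y = x) vs B(y = y * 3). RACE on y (W-W).
Steps 5,6: B(r=y,w=y) vs A(r=-,w=x). No conflict.
Steps 6,7: A(r=-,w=x) vs B(r=y,w=y). No conflict.
Steps 7,8: same thread (B). No race.
First conflict at steps 2,3.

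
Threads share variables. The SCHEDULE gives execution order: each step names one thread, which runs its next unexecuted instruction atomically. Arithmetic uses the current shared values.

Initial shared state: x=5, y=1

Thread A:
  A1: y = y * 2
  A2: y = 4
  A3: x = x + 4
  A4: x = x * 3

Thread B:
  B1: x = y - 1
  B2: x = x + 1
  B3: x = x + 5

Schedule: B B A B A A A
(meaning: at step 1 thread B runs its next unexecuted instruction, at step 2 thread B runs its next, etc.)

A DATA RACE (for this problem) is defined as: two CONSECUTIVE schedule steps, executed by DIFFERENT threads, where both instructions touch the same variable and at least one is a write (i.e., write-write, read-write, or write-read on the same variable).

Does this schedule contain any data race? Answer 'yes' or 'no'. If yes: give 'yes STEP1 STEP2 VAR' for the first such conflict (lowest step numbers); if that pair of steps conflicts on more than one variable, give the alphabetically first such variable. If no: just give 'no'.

Steps 1,2: same thread (B). No race.
Steps 2,3: B(r=x,w=x) vs A(r=y,w=y). No conflict.
Steps 3,4: A(r=y,w=y) vs B(r=x,w=x). No conflict.
Steps 4,5: B(r=x,w=x) vs A(r=-,w=y). No conflict.
Steps 5,6: same thread (A). No race.
Steps 6,7: same thread (A). No race.

Answer: no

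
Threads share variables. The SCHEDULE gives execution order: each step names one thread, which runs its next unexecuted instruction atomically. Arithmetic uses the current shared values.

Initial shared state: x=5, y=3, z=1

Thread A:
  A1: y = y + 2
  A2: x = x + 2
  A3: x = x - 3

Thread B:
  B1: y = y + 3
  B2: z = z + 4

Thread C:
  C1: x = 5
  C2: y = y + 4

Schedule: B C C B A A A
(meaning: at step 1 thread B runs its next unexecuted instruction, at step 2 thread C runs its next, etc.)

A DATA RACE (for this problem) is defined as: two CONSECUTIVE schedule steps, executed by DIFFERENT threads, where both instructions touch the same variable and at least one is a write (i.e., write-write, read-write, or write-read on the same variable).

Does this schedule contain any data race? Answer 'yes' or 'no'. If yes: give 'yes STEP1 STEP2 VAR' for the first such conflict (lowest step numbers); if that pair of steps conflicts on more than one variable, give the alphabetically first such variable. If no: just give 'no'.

Answer: no

Derivation:
Steps 1,2: B(r=y,w=y) vs C(r=-,w=x). No conflict.
Steps 2,3: same thread (C). No race.
Steps 3,4: C(r=y,w=y) vs B(r=z,w=z). No conflict.
Steps 4,5: B(r=z,w=z) vs A(r=y,w=y). No conflict.
Steps 5,6: same thread (A). No race.
Steps 6,7: same thread (A). No race.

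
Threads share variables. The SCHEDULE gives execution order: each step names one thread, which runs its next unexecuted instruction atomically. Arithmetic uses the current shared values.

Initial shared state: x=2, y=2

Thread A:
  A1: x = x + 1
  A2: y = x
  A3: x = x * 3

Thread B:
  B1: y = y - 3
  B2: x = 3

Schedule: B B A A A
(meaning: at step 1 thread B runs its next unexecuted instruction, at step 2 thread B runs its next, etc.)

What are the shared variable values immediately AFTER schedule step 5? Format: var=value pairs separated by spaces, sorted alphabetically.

Step 1: thread B executes B1 (y = y - 3). Shared: x=2 y=-1. PCs: A@0 B@1
Step 2: thread B executes B2 (x = 3). Shared: x=3 y=-1. PCs: A@0 B@2
Step 3: thread A executes A1 (x = x + 1). Shared: x=4 y=-1. PCs: A@1 B@2
Step 4: thread A executes A2 (y = x). Shared: x=4 y=4. PCs: A@2 B@2
Step 5: thread A executes A3 (x = x * 3). Shared: x=12 y=4. PCs: A@3 B@2

Answer: x=12 y=4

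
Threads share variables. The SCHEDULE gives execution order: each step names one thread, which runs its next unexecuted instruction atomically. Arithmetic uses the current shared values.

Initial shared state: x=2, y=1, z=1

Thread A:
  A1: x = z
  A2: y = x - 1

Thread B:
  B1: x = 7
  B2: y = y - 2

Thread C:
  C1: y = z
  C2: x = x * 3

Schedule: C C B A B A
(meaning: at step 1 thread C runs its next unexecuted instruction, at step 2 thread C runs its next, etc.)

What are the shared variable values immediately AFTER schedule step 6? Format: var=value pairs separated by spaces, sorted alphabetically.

Step 1: thread C executes C1 (y = z). Shared: x=2 y=1 z=1. PCs: A@0 B@0 C@1
Step 2: thread C executes C2 (x = x * 3). Shared: x=6 y=1 z=1. PCs: A@0 B@0 C@2
Step 3: thread B executes B1 (x = 7). Shared: x=7 y=1 z=1. PCs: A@0 B@1 C@2
Step 4: thread A executes A1 (x = z). Shared: x=1 y=1 z=1. PCs: A@1 B@1 C@2
Step 5: thread B executes B2 (y = y - 2). Shared: x=1 y=-1 z=1. PCs: A@1 B@2 C@2
Step 6: thread A executes A2 (y = x - 1). Shared: x=1 y=0 z=1. PCs: A@2 B@2 C@2

Answer: x=1 y=0 z=1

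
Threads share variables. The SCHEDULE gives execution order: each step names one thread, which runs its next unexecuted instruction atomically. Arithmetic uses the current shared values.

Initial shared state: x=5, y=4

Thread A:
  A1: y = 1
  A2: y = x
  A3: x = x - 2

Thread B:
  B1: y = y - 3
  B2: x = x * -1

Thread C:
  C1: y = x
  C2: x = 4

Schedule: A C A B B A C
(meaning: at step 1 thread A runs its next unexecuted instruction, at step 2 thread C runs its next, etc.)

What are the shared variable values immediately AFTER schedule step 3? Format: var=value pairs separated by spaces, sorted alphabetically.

Answer: x=5 y=5

Derivation:
Step 1: thread A executes A1 (y = 1). Shared: x=5 y=1. PCs: A@1 B@0 C@0
Step 2: thread C executes C1 (y = x). Shared: x=5 y=5. PCs: A@1 B@0 C@1
Step 3: thread A executes A2 (y = x). Shared: x=5 y=5. PCs: A@2 B@0 C@1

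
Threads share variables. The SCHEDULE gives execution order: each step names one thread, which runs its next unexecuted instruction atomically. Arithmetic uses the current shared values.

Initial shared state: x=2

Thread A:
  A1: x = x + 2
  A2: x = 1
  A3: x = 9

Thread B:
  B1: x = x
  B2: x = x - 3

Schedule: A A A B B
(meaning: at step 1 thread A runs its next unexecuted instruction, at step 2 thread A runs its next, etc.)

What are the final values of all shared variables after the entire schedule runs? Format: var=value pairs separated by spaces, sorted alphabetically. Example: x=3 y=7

Answer: x=6

Derivation:
Step 1: thread A executes A1 (x = x + 2). Shared: x=4. PCs: A@1 B@0
Step 2: thread A executes A2 (x = 1). Shared: x=1. PCs: A@2 B@0
Step 3: thread A executes A3 (x = 9). Shared: x=9. PCs: A@3 B@0
Step 4: thread B executes B1 (x = x). Shared: x=9. PCs: A@3 B@1
Step 5: thread B executes B2 (x = x - 3). Shared: x=6. PCs: A@3 B@2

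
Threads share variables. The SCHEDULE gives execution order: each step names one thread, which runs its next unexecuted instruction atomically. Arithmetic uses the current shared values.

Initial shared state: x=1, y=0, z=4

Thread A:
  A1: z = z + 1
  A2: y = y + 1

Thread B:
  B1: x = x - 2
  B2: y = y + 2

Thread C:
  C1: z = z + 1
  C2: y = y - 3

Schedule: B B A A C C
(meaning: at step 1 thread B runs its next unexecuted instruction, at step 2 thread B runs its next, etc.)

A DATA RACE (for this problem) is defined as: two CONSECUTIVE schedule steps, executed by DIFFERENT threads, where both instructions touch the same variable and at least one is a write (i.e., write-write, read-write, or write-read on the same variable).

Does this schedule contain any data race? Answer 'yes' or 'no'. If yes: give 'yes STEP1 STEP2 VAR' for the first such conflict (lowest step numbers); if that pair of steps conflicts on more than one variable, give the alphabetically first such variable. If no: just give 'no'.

Answer: no

Derivation:
Steps 1,2: same thread (B). No race.
Steps 2,3: B(r=y,w=y) vs A(r=z,w=z). No conflict.
Steps 3,4: same thread (A). No race.
Steps 4,5: A(r=y,w=y) vs C(r=z,w=z). No conflict.
Steps 5,6: same thread (C). No race.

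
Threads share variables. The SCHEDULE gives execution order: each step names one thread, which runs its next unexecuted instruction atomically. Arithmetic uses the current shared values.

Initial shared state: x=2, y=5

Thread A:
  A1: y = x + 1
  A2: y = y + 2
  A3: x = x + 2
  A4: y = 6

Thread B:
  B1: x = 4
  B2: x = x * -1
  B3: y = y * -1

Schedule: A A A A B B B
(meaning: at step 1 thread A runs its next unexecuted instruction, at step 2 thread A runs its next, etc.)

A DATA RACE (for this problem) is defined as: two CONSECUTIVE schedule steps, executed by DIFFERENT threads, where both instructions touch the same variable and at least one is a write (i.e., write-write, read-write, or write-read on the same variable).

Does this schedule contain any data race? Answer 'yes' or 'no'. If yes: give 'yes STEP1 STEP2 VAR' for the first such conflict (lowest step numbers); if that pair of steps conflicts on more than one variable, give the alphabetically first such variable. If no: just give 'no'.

Answer: no

Derivation:
Steps 1,2: same thread (A). No race.
Steps 2,3: same thread (A). No race.
Steps 3,4: same thread (A). No race.
Steps 4,5: A(r=-,w=y) vs B(r=-,w=x). No conflict.
Steps 5,6: same thread (B). No race.
Steps 6,7: same thread (B). No race.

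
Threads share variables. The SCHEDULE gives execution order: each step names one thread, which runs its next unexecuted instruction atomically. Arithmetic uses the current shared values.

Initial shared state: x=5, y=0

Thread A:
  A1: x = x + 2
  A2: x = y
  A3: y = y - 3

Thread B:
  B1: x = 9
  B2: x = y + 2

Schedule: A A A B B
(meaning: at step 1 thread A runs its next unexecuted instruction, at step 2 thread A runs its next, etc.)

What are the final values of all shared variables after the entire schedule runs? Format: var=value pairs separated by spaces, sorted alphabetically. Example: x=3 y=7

Answer: x=-1 y=-3

Derivation:
Step 1: thread A executes A1 (x = x + 2). Shared: x=7 y=0. PCs: A@1 B@0
Step 2: thread A executes A2 (x = y). Shared: x=0 y=0. PCs: A@2 B@0
Step 3: thread A executes A3 (y = y - 3). Shared: x=0 y=-3. PCs: A@3 B@0
Step 4: thread B executes B1 (x = 9). Shared: x=9 y=-3. PCs: A@3 B@1
Step 5: thread B executes B2 (x = y + 2). Shared: x=-1 y=-3. PCs: A@3 B@2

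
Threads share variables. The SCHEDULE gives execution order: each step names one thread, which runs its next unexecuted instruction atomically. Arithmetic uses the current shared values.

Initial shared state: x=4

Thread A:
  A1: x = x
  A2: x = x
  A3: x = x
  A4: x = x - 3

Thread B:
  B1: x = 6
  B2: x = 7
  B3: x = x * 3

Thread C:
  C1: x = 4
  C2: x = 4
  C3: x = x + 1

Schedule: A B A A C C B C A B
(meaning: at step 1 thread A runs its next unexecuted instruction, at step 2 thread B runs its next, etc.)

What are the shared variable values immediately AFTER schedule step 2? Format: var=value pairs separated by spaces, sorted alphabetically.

Answer: x=6

Derivation:
Step 1: thread A executes A1 (x = x). Shared: x=4. PCs: A@1 B@0 C@0
Step 2: thread B executes B1 (x = 6). Shared: x=6. PCs: A@1 B@1 C@0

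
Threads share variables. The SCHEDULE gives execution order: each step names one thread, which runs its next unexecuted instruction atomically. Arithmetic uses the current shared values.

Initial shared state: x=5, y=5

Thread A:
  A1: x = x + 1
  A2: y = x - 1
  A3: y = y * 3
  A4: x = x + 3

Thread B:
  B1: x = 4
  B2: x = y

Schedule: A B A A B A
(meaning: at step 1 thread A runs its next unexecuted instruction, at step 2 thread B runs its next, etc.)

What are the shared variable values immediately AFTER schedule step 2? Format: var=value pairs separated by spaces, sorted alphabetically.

Step 1: thread A executes A1 (x = x + 1). Shared: x=6 y=5. PCs: A@1 B@0
Step 2: thread B executes B1 (x = 4). Shared: x=4 y=5. PCs: A@1 B@1

Answer: x=4 y=5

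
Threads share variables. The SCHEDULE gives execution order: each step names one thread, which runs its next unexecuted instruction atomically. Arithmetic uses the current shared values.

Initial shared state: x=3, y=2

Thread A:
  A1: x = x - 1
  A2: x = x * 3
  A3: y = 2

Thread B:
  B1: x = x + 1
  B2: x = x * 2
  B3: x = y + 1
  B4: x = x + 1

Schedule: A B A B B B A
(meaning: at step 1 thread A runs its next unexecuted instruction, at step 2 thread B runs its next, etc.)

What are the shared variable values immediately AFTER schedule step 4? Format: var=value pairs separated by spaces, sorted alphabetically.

Step 1: thread A executes A1 (x = x - 1). Shared: x=2 y=2. PCs: A@1 B@0
Step 2: thread B executes B1 (x = x + 1). Shared: x=3 y=2. PCs: A@1 B@1
Step 3: thread A executes A2 (x = x * 3). Shared: x=9 y=2. PCs: A@2 B@1
Step 4: thread B executes B2 (x = x * 2). Shared: x=18 y=2. PCs: A@2 B@2

Answer: x=18 y=2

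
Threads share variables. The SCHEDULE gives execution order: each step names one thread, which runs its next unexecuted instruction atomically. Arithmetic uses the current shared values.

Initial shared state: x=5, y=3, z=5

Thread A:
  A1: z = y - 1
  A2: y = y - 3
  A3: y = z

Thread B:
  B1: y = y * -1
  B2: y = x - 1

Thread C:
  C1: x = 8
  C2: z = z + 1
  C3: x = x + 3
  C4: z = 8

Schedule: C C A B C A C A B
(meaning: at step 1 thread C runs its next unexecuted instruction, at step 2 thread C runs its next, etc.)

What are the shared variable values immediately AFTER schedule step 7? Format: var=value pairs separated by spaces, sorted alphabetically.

Answer: x=11 y=-6 z=8

Derivation:
Step 1: thread C executes C1 (x = 8). Shared: x=8 y=3 z=5. PCs: A@0 B@0 C@1
Step 2: thread C executes C2 (z = z + 1). Shared: x=8 y=3 z=6. PCs: A@0 B@0 C@2
Step 3: thread A executes A1 (z = y - 1). Shared: x=8 y=3 z=2. PCs: A@1 B@0 C@2
Step 4: thread B executes B1 (y = y * -1). Shared: x=8 y=-3 z=2. PCs: A@1 B@1 C@2
Step 5: thread C executes C3 (x = x + 3). Shared: x=11 y=-3 z=2. PCs: A@1 B@1 C@3
Step 6: thread A executes A2 (y = y - 3). Shared: x=11 y=-6 z=2. PCs: A@2 B@1 C@3
Step 7: thread C executes C4 (z = 8). Shared: x=11 y=-6 z=8. PCs: A@2 B@1 C@4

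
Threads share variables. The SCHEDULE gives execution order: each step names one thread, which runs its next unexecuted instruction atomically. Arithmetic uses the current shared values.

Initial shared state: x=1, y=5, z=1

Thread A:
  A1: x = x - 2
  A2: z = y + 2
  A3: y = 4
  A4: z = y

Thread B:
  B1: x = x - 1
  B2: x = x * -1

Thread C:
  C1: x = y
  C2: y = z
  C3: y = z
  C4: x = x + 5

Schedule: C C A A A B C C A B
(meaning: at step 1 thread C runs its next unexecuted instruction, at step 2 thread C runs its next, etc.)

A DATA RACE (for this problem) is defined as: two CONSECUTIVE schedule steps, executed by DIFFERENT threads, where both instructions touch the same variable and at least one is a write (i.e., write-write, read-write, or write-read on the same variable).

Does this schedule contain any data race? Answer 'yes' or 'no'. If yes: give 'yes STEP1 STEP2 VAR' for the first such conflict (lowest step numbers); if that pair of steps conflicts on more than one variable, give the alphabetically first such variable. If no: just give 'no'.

Answer: no

Derivation:
Steps 1,2: same thread (C). No race.
Steps 2,3: C(r=z,w=y) vs A(r=x,w=x). No conflict.
Steps 3,4: same thread (A). No race.
Steps 4,5: same thread (A). No race.
Steps 5,6: A(r=-,w=y) vs B(r=x,w=x). No conflict.
Steps 6,7: B(r=x,w=x) vs C(r=z,w=y). No conflict.
Steps 7,8: same thread (C). No race.
Steps 8,9: C(r=x,w=x) vs A(r=y,w=z). No conflict.
Steps 9,10: A(r=y,w=z) vs B(r=x,w=x). No conflict.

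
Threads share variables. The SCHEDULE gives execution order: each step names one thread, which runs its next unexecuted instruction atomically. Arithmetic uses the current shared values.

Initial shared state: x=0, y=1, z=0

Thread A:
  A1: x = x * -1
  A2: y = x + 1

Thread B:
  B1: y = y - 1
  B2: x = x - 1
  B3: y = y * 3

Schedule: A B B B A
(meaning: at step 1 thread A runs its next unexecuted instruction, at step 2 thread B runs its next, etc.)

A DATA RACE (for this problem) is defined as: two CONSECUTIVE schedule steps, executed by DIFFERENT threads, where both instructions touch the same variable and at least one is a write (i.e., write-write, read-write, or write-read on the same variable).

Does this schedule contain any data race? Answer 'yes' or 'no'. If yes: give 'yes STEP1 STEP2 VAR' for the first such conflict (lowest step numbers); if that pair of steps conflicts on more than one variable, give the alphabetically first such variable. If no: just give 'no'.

Steps 1,2: A(r=x,w=x) vs B(r=y,w=y). No conflict.
Steps 2,3: same thread (B). No race.
Steps 3,4: same thread (B). No race.
Steps 4,5: B(y = y * 3) vs A(y = x + 1). RACE on y (W-W).
First conflict at steps 4,5.

Answer: yes 4 5 y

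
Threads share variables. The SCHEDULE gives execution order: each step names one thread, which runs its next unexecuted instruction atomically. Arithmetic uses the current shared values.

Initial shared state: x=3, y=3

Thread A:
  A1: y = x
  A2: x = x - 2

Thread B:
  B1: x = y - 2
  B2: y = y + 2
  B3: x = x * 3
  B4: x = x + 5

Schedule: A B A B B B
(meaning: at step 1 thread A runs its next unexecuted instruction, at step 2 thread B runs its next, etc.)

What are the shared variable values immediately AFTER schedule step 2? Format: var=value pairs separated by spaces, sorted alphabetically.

Step 1: thread A executes A1 (y = x). Shared: x=3 y=3. PCs: A@1 B@0
Step 2: thread B executes B1 (x = y - 2). Shared: x=1 y=3. PCs: A@1 B@1

Answer: x=1 y=3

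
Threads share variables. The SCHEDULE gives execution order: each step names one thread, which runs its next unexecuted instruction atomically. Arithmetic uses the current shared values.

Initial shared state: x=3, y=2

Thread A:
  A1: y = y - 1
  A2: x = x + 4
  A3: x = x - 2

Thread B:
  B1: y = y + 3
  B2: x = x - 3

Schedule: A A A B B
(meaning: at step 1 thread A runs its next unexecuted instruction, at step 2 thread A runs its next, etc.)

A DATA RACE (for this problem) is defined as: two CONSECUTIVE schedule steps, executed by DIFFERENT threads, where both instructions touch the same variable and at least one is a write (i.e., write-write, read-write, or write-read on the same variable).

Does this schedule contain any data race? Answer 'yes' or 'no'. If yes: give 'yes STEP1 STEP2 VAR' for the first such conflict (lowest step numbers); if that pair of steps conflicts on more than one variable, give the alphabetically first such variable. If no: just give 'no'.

Answer: no

Derivation:
Steps 1,2: same thread (A). No race.
Steps 2,3: same thread (A). No race.
Steps 3,4: A(r=x,w=x) vs B(r=y,w=y). No conflict.
Steps 4,5: same thread (B). No race.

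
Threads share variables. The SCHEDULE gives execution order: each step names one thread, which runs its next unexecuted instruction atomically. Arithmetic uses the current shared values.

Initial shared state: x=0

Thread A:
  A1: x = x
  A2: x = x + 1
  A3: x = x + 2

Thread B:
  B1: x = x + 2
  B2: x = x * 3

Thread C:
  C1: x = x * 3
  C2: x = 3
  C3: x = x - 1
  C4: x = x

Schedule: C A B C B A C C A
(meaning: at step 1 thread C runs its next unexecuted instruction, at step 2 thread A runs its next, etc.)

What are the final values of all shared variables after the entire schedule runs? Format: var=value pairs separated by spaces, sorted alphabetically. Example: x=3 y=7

Answer: x=11

Derivation:
Step 1: thread C executes C1 (x = x * 3). Shared: x=0. PCs: A@0 B@0 C@1
Step 2: thread A executes A1 (x = x). Shared: x=0. PCs: A@1 B@0 C@1
Step 3: thread B executes B1 (x = x + 2). Shared: x=2. PCs: A@1 B@1 C@1
Step 4: thread C executes C2 (x = 3). Shared: x=3. PCs: A@1 B@1 C@2
Step 5: thread B executes B2 (x = x * 3). Shared: x=9. PCs: A@1 B@2 C@2
Step 6: thread A executes A2 (x = x + 1). Shared: x=10. PCs: A@2 B@2 C@2
Step 7: thread C executes C3 (x = x - 1). Shared: x=9. PCs: A@2 B@2 C@3
Step 8: thread C executes C4 (x = x). Shared: x=9. PCs: A@2 B@2 C@4
Step 9: thread A executes A3 (x = x + 2). Shared: x=11. PCs: A@3 B@2 C@4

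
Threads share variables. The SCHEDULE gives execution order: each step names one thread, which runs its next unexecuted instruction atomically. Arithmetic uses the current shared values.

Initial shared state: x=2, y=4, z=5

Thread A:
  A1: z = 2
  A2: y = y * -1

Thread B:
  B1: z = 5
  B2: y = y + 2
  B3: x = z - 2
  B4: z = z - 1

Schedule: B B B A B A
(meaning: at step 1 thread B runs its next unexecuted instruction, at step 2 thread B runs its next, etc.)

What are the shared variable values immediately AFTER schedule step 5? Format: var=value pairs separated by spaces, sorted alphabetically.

Answer: x=3 y=6 z=1

Derivation:
Step 1: thread B executes B1 (z = 5). Shared: x=2 y=4 z=5. PCs: A@0 B@1
Step 2: thread B executes B2 (y = y + 2). Shared: x=2 y=6 z=5. PCs: A@0 B@2
Step 3: thread B executes B3 (x = z - 2). Shared: x=3 y=6 z=5. PCs: A@0 B@3
Step 4: thread A executes A1 (z = 2). Shared: x=3 y=6 z=2. PCs: A@1 B@3
Step 5: thread B executes B4 (z = z - 1). Shared: x=3 y=6 z=1. PCs: A@1 B@4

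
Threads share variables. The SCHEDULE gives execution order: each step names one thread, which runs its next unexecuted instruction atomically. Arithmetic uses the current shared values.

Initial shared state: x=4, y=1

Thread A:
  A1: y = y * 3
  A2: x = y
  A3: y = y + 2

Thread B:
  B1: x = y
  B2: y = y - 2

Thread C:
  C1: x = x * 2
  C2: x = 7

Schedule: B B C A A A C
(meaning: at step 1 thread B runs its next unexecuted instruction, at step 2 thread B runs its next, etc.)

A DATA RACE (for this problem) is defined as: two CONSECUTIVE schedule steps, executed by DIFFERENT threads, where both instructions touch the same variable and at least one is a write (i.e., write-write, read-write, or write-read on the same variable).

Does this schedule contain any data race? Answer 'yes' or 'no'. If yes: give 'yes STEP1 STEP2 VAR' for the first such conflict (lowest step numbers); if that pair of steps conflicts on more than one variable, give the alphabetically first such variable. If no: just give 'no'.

Answer: no

Derivation:
Steps 1,2: same thread (B). No race.
Steps 2,3: B(r=y,w=y) vs C(r=x,w=x). No conflict.
Steps 3,4: C(r=x,w=x) vs A(r=y,w=y). No conflict.
Steps 4,5: same thread (A). No race.
Steps 5,6: same thread (A). No race.
Steps 6,7: A(r=y,w=y) vs C(r=-,w=x). No conflict.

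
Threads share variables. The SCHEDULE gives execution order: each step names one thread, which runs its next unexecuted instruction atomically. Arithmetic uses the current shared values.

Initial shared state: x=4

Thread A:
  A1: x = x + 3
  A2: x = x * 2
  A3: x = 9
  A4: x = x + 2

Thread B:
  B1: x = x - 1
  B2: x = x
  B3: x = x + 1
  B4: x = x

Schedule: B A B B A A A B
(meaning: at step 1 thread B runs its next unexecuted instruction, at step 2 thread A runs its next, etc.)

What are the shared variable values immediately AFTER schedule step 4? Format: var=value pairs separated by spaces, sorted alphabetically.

Step 1: thread B executes B1 (x = x - 1). Shared: x=3. PCs: A@0 B@1
Step 2: thread A executes A1 (x = x + 3). Shared: x=6. PCs: A@1 B@1
Step 3: thread B executes B2 (x = x). Shared: x=6. PCs: A@1 B@2
Step 4: thread B executes B3 (x = x + 1). Shared: x=7. PCs: A@1 B@3

Answer: x=7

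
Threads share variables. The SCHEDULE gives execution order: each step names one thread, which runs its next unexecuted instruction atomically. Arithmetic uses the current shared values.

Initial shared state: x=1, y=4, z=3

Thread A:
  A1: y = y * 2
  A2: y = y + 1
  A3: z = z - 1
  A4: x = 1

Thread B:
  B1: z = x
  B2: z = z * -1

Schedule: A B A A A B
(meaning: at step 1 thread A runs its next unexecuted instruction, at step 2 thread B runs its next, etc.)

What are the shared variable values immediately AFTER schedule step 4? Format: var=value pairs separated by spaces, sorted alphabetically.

Step 1: thread A executes A1 (y = y * 2). Shared: x=1 y=8 z=3. PCs: A@1 B@0
Step 2: thread B executes B1 (z = x). Shared: x=1 y=8 z=1. PCs: A@1 B@1
Step 3: thread A executes A2 (y = y + 1). Shared: x=1 y=9 z=1. PCs: A@2 B@1
Step 4: thread A executes A3 (z = z - 1). Shared: x=1 y=9 z=0. PCs: A@3 B@1

Answer: x=1 y=9 z=0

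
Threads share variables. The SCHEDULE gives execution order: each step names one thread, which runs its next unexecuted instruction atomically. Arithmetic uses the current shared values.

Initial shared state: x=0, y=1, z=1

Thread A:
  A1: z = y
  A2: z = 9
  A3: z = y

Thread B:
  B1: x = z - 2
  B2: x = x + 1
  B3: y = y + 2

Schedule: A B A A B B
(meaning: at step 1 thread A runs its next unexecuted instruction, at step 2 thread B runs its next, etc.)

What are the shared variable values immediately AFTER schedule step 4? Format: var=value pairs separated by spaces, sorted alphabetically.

Answer: x=-1 y=1 z=1

Derivation:
Step 1: thread A executes A1 (z = y). Shared: x=0 y=1 z=1. PCs: A@1 B@0
Step 2: thread B executes B1 (x = z - 2). Shared: x=-1 y=1 z=1. PCs: A@1 B@1
Step 3: thread A executes A2 (z = 9). Shared: x=-1 y=1 z=9. PCs: A@2 B@1
Step 4: thread A executes A3 (z = y). Shared: x=-1 y=1 z=1. PCs: A@3 B@1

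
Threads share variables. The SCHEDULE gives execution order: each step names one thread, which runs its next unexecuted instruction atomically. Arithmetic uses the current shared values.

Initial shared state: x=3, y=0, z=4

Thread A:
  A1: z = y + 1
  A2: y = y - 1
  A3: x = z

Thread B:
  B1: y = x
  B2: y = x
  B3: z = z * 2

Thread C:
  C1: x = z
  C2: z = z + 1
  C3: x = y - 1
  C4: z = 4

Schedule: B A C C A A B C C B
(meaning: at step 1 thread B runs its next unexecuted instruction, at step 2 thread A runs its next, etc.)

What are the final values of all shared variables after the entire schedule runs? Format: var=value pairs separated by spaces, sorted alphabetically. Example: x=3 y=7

Step 1: thread B executes B1 (y = x). Shared: x=3 y=3 z=4. PCs: A@0 B@1 C@0
Step 2: thread A executes A1 (z = y + 1). Shared: x=3 y=3 z=4. PCs: A@1 B@1 C@0
Step 3: thread C executes C1 (x = z). Shared: x=4 y=3 z=4. PCs: A@1 B@1 C@1
Step 4: thread C executes C2 (z = z + 1). Shared: x=4 y=3 z=5. PCs: A@1 B@1 C@2
Step 5: thread A executes A2 (y = y - 1). Shared: x=4 y=2 z=5. PCs: A@2 B@1 C@2
Step 6: thread A executes A3 (x = z). Shared: x=5 y=2 z=5. PCs: A@3 B@1 C@2
Step 7: thread B executes B2 (y = x). Shared: x=5 y=5 z=5. PCs: A@3 B@2 C@2
Step 8: thread C executes C3 (x = y - 1). Shared: x=4 y=5 z=5. PCs: A@3 B@2 C@3
Step 9: thread C executes C4 (z = 4). Shared: x=4 y=5 z=4. PCs: A@3 B@2 C@4
Step 10: thread B executes B3 (z = z * 2). Shared: x=4 y=5 z=8. PCs: A@3 B@3 C@4

Answer: x=4 y=5 z=8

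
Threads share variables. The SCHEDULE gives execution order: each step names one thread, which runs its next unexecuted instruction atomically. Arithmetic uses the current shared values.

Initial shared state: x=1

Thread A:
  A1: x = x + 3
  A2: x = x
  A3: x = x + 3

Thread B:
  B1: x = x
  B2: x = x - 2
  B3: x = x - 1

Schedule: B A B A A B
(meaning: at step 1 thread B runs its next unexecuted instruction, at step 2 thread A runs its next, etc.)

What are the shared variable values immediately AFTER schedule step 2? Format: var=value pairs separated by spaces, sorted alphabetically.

Step 1: thread B executes B1 (x = x). Shared: x=1. PCs: A@0 B@1
Step 2: thread A executes A1 (x = x + 3). Shared: x=4. PCs: A@1 B@1

Answer: x=4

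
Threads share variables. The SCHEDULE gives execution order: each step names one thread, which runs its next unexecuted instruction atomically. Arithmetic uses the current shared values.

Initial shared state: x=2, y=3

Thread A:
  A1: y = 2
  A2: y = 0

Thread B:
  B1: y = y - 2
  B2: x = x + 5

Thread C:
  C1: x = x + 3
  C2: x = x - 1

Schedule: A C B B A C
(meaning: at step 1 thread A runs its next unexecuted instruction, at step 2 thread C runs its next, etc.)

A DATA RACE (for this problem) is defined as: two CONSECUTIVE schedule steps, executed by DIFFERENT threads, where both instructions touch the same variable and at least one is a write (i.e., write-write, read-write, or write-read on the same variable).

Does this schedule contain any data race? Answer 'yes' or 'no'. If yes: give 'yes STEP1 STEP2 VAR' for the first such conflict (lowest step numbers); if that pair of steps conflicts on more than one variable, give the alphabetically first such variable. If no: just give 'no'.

Answer: no

Derivation:
Steps 1,2: A(r=-,w=y) vs C(r=x,w=x). No conflict.
Steps 2,3: C(r=x,w=x) vs B(r=y,w=y). No conflict.
Steps 3,4: same thread (B). No race.
Steps 4,5: B(r=x,w=x) vs A(r=-,w=y). No conflict.
Steps 5,6: A(r=-,w=y) vs C(r=x,w=x). No conflict.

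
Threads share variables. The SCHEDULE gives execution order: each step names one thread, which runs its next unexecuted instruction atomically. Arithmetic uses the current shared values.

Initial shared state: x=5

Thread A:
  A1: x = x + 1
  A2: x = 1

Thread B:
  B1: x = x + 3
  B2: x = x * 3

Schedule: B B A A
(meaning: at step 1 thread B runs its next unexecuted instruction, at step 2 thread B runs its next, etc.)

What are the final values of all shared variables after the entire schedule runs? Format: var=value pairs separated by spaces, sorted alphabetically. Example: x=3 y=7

Answer: x=1

Derivation:
Step 1: thread B executes B1 (x = x + 3). Shared: x=8. PCs: A@0 B@1
Step 2: thread B executes B2 (x = x * 3). Shared: x=24. PCs: A@0 B@2
Step 3: thread A executes A1 (x = x + 1). Shared: x=25. PCs: A@1 B@2
Step 4: thread A executes A2 (x = 1). Shared: x=1. PCs: A@2 B@2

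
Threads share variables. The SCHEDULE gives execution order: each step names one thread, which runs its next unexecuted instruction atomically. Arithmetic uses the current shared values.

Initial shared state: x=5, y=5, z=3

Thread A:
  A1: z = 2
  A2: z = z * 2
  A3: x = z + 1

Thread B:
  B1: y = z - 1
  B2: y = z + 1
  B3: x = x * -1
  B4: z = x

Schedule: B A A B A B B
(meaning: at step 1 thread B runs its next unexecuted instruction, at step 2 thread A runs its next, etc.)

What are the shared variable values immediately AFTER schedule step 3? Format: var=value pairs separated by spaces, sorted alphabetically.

Answer: x=5 y=2 z=4

Derivation:
Step 1: thread B executes B1 (y = z - 1). Shared: x=5 y=2 z=3. PCs: A@0 B@1
Step 2: thread A executes A1 (z = 2). Shared: x=5 y=2 z=2. PCs: A@1 B@1
Step 3: thread A executes A2 (z = z * 2). Shared: x=5 y=2 z=4. PCs: A@2 B@1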